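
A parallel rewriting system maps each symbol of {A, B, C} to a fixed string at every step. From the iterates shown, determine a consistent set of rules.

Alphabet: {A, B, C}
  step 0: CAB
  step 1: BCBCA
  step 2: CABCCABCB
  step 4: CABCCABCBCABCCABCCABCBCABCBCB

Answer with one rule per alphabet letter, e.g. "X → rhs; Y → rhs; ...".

A->B, B->CA, C->BC

  step 1 ⇒ step 2: BCBCA ⇒ CA·BC·CA·BC·B
    A ↦ B
    B ↦ CA
    C ↦ BC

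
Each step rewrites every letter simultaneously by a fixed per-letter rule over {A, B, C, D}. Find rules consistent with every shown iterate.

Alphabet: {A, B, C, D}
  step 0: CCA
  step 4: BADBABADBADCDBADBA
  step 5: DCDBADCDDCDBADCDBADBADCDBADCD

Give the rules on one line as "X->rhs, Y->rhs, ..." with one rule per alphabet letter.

  step 4 ⇒ step 5: BADBABADBADCDBADBA ⇒ D·CD·BA·D·CD·D·CD·BA·D·CD·BA·D·BA·D·CD·BA·D·CD
    A ↦ CD
    B ↦ D
    C ↦ D
    D ↦ BA

A->CD, B->D, C->D, D->BA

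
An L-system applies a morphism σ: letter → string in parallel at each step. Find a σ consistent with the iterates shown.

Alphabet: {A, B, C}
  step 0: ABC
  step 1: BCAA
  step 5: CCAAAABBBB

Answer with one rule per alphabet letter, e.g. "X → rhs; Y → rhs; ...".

  step 0 ⇒ step 1: ABC ⇒ B·C·AA
    A ↦ B
    B ↦ C
    C ↦ AA

A->B, B->C, C->AA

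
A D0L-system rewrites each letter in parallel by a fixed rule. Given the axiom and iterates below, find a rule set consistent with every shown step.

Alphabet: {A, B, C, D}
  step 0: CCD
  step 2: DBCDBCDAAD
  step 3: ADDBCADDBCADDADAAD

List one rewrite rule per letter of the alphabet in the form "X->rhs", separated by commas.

  step 2 ⇒ step 3: DBCDBCDAAD ⇒ AD·D·BC·AD·D·BC·AD·DA·DA·AD
    A ↦ DA
    B ↦ D
    C ↦ BC
    D ↦ AD

A->DA, B->D, C->BC, D->AD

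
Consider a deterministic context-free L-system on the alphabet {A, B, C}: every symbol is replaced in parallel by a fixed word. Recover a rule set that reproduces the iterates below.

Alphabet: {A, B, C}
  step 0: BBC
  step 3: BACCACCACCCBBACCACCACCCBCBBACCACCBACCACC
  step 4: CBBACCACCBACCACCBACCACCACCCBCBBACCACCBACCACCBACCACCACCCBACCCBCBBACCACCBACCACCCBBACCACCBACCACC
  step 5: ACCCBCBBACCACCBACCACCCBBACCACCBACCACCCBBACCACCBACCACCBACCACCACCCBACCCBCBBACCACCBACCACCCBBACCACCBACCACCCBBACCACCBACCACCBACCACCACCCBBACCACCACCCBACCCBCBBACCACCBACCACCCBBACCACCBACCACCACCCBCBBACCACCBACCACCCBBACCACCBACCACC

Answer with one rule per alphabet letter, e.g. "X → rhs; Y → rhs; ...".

  step 4 ⇒ step 5: CBBACCACCBACCACCBACCACCACCCBCBBACCACCBACCACCBACCACCACCCBACCCBCBBACCACCBACCACCCBBACCACCBACCACC ⇒ ACC·CB·CB·B·ACC·ACC·B·ACC·ACC·CB·B·ACC·ACC·B·ACC·ACC·CB·B·ACC·ACC·B·ACC·ACC·B·ACC·ACC·ACC·CB·ACC·CB·CB·B·ACC·ACC·B·ACC·ACC·CB·B·ACC·ACC·B·ACC·ACC·CB·B·ACC·ACC·B·ACC·ACC·B·ACC·ACC·ACC·CB·B·ACC·ACC·ACC·CB·ACC·CB·CB·B·ACC·ACC·B·ACC·ACC·CB·B·ACC·ACC·B·ACC·ACC·ACC·CB·CB·B·ACC·ACC·B·ACC·ACC·CB·B·ACC·ACC·B·ACC·ACC
    A ↦ B
    B ↦ CB
    C ↦ ACC

A->B, B->CB, C->ACC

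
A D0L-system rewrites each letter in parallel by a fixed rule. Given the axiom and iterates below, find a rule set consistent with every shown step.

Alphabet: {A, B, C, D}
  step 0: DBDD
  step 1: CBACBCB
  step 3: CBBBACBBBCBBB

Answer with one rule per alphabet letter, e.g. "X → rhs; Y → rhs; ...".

  step 0 ⇒ step 1: DBDD ⇒ CB·A·CB·CB
    B ↦ A
    D ↦ CB
    A ↦ B  (constrained at step 1)
    C ↦ DA  (constrained at step 1)

A->B, B->A, C->DA, D->CB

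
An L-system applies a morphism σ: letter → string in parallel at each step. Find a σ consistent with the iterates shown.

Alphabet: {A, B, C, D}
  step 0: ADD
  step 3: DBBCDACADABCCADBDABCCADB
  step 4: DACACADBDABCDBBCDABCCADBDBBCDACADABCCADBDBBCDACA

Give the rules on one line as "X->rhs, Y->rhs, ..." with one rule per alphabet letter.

A->BC, B->CA, C->DB, D->DA

  step 3 ⇒ step 4: DBBCDACADABCCADBDABCCADB ⇒ DA·CA·CA·DB·DA·BC·DB·BC·DA·BC·CA·DB·DB·BC·DA·CA·DA·BC·CA·DB·DB·BC·DA·CA
    A ↦ BC
    B ↦ CA
    C ↦ DB
    D ↦ DA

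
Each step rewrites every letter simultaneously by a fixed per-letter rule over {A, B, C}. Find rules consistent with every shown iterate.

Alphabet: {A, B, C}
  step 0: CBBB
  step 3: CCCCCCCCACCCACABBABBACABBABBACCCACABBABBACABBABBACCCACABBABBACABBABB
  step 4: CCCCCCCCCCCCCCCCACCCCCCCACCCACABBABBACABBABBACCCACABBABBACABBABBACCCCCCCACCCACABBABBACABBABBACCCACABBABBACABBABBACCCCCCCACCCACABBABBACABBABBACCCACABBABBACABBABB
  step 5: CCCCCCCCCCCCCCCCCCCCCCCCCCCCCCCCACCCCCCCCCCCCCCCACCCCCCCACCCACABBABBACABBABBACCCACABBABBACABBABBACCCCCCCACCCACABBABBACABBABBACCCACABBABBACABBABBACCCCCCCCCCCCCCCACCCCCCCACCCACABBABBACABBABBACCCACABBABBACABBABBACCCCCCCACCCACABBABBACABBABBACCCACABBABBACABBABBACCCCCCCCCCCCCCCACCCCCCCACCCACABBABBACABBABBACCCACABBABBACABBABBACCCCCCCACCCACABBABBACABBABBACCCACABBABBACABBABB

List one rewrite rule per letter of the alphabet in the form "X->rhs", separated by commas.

  step 4 ⇒ step 5: CCCCCCCCCCCCCCCCACCCCCCCACCCACABBABBACABBABBACCCACABBABBACABBABBACCCCCCCACCCACABBABBACABBABBACCCACABBABBACABBABBACCCCCCCACCCACABBABBACABBABBACCCACABBABBACABBABB ⇒ CC·CC·CC·CC·CC·CC·CC·CC·CC·CC·CC·CC·CC·CC·CC·CC·AC·CC·CC·CC·CC·CC·CC·CC·AC·CC·CC·CC·AC·CC·AC·ABB·ABB·AC·ABB·ABB·AC·CC·AC·ABB·ABB·AC·ABB·ABB·AC·CC·CC·CC·AC·CC·AC·ABB·ABB·AC·ABB·ABB·AC·CC·AC·ABB·ABB·AC·ABB·ABB·AC·CC·CC·CC·CC·CC·CC·CC·AC·CC·CC·CC·AC·CC·AC·ABB·ABB·AC·ABB·ABB·AC·CC·AC·ABB·ABB·AC·ABB·ABB·AC·CC·CC·CC·AC·CC·AC·ABB·ABB·AC·ABB·ABB·AC·CC·AC·ABB·ABB·AC·ABB·ABB·AC·CC·CC·CC·CC·CC·CC·CC·AC·CC·CC·CC·AC·CC·AC·ABB·ABB·AC·ABB·ABB·AC·CC·AC·ABB·ABB·AC·ABB·ABB·AC·CC·CC·CC·AC·CC·AC·ABB·ABB·AC·ABB·ABB·AC·CC·AC·ABB·ABB·AC·ABB·ABB
    A ↦ AC
    B ↦ ABB
    C ↦ CC

A->AC, B->ABB, C->CC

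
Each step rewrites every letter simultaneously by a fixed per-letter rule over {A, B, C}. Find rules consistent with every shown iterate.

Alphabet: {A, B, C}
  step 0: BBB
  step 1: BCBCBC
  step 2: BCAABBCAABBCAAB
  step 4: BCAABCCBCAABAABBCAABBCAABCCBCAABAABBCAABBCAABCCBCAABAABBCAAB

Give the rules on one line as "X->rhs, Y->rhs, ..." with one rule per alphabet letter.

A->C, B->BC, C->AAB

  step 1 ⇒ step 2: BCBCBC ⇒ BC·AAB·BC·AAB·BC·AAB
    B ↦ BC
    C ↦ AAB
    A ↦ C  (constrained at step 2)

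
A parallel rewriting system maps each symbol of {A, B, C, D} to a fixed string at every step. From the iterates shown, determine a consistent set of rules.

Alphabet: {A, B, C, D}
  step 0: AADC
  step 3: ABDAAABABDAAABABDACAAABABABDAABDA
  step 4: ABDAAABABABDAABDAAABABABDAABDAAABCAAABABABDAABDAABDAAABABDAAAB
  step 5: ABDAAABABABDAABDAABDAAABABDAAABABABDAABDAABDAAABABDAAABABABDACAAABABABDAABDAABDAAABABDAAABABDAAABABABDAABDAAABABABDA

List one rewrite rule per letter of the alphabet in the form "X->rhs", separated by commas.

  step 4 ⇒ step 5: ABDAAABABABDAABDAAABABABDAABDAAABCAAABABABDAABDAABDAAABABDAAAB ⇒ AB·DA·A·AB·AB·AB·DA·AB·DA·AB·DA·A·AB·AB·DA·A·AB·AB·AB·DA·AB·DA·AB·DA·A·AB·AB·DA·A·AB·AB·AB·DA·CAA·AB·AB·AB·DA·AB·DA·AB·DA·A·AB·AB·DA·A·AB·AB·DA·A·AB·AB·AB·DA·AB·DA·A·AB·AB·AB·DA
    A ↦ AB
    B ↦ DA
    C ↦ CAA
    D ↦ A

A->AB, B->DA, C->CAA, D->A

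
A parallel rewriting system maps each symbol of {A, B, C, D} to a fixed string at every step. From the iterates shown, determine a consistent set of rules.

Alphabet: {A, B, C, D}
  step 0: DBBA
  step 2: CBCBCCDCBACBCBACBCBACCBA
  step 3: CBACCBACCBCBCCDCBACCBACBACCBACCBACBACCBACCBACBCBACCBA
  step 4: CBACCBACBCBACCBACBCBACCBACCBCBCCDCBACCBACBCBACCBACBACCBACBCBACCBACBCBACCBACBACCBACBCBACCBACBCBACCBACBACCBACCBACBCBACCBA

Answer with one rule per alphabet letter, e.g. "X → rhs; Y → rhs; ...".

A->CBA, B->AC, C->CB, D->CCD

  step 3 ⇒ step 4: CBACCBACCBCBCCDCBACCBACBACCBACCBACBACCBACCBACBCBACCBA ⇒ CB·AC·CBA·CB·CB·AC·CBA·CB·CB·AC·CB·AC·CB·CB·CCD·CB·AC·CBA·CB·CB·AC·CBA·CB·AC·CBA·CB·CB·AC·CBA·CB·CB·AC·CBA·CB·AC·CBA·CB·CB·AC·CBA·CB·CB·AC·CBA·CB·AC·CB·AC·CBA·CB·CB·AC·CBA
    A ↦ CBA
    B ↦ AC
    C ↦ CB
    D ↦ CCD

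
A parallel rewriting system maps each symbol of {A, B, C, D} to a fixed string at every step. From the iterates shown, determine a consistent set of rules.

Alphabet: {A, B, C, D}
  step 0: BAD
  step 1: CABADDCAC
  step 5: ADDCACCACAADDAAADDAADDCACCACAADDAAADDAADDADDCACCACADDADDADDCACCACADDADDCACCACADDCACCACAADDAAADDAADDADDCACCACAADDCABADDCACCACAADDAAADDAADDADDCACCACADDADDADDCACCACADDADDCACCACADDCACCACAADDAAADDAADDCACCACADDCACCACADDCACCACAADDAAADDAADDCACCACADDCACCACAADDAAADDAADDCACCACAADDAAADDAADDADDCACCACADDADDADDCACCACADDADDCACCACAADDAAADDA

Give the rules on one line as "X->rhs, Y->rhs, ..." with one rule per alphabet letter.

  step 0 ⇒ step 1: BAD ⇒ CAB·ADD·CAC
    A ↦ ADD
    B ↦ CAB
    D ↦ CAC
    C ↦ A  (constrained at step 1)

A->ADD, B->CAB, C->A, D->CAC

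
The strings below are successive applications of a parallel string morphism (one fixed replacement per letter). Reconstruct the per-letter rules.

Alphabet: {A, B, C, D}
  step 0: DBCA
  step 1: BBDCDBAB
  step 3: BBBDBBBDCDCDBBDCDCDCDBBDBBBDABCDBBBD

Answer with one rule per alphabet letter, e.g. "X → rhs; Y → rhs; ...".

  step 0 ⇒ step 1: DBCA ⇒ BBD·CD·B·AB
    A ↦ AB
    B ↦ CD
    C ↦ B
    D ↦ BBD

A->AB, B->CD, C->B, D->BBD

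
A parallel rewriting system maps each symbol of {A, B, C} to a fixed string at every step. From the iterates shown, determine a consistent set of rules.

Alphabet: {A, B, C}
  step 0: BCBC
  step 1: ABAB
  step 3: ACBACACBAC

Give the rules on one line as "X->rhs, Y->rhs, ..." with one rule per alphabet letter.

  step 0 ⇒ step 1: BCBC ⇒ A·B·A·B
    B ↦ A
    C ↦ B
    A ↦ AC  (constrained at step 1)

A->AC, B->A, C->B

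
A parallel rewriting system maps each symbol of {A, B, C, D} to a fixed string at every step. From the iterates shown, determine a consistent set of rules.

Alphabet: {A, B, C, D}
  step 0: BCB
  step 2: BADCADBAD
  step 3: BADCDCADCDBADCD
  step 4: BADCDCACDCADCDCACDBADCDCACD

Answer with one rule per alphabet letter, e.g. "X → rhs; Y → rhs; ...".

A->D, B->BA, C->CA, D->CD

  step 3 ⇒ step 4: BADCDCADCDBADCD ⇒ BA·D·CD·CA·CD·CA·D·CD·CA·CD·BA·D·CD·CA·CD
    A ↦ D
    B ↦ BA
    C ↦ CA
    D ↦ CD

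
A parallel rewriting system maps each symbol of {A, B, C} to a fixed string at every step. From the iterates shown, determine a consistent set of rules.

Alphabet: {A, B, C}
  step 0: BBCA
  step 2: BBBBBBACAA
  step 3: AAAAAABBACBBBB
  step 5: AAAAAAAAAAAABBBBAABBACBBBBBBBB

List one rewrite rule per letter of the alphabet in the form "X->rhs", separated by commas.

A->BB, B->A, C->AC

  step 2 ⇒ step 3: BBBBBBACAA ⇒ A·A·A·A·A·A·BB·AC·BB·BB
    A ↦ BB
    B ↦ A
    C ↦ AC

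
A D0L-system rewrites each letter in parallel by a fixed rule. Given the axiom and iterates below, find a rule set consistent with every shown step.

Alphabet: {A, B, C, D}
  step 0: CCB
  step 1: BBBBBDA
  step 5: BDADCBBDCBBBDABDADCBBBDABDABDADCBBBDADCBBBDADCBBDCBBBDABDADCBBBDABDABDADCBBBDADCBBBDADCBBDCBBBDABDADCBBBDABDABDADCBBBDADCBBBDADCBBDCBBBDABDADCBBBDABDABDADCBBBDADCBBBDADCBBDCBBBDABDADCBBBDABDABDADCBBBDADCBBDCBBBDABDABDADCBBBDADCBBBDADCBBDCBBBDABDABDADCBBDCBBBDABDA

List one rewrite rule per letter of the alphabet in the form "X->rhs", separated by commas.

A->BB, B->BDA, C->BB, D->DC

  step 0 ⇒ step 1: CCB ⇒ BB·BB·BDA
    B ↦ BDA
    C ↦ BB
    A ↦ BB  (constrained at step 1)
    D ↦ DC  (constrained at step 1)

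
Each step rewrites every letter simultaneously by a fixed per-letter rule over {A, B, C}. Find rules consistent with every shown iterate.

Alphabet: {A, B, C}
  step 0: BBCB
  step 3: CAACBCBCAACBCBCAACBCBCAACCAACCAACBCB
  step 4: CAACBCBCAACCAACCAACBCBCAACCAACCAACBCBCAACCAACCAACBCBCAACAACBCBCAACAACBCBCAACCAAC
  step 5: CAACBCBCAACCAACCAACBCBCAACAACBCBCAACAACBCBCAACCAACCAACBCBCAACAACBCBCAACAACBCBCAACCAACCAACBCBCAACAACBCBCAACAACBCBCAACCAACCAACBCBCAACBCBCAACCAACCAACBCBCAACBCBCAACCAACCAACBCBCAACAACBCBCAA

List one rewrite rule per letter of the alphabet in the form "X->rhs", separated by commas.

  step 4 ⇒ step 5: CAACBCBCAACCAACCAACBCBCAACCAACCAACBCBCAACCAACCAACBCBCAACAACBCBCAACAACBCBCAACCAAC ⇒ CAA·CB·CB·CAA·C·CAA·C·CAA·CB·CB·CAA·CAA·CB·CB·CAA·CAA·CB·CB·CAA·C·CAA·C·CAA·CB·CB·CAA·CAA·CB·CB·CAA·CAA·CB·CB·CAA·C·CAA·C·CAA·CB·CB·CAA·CAA·CB·CB·CAA·CAA·CB·CB·CAA·C·CAA·C·CAA·CB·CB·CAA·CB·CB·CAA·C·CAA·C·CAA·CB·CB·CAA·CB·CB·CAA·C·CAA·C·CAA·CB·CB·CAA·CAA·CB·CB·CAA
    A ↦ CB
    B ↦ C
    C ↦ CAA

A->CB, B->C, C->CAA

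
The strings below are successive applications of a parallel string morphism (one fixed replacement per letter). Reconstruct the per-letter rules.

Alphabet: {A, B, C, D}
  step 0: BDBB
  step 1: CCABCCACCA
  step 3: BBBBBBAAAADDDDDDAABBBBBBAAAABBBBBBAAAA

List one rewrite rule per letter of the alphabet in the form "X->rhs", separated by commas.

  step 0 ⇒ step 1: BDBB ⇒ CCA·B·CCA·CCA
    B ↦ CCA
    D ↦ B
    A ↦ AA  (constrained at step 1)
    C ↦ DDD  (constrained at step 1)

A->AA, B->CCA, C->DDD, D->B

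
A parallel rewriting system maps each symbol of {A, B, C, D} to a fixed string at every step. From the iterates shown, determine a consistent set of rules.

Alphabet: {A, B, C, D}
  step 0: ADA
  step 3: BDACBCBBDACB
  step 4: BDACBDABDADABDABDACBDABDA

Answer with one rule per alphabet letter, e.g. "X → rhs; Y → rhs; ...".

A->B, B->BDA, C->DA, D->C

  step 3 ⇒ step 4: BDACBCBBDACB ⇒ BDA·C·B·DA·BDA·DA·BDA·BDA·C·B·DA·BDA
    A ↦ B
    B ↦ BDA
    C ↦ DA
    D ↦ C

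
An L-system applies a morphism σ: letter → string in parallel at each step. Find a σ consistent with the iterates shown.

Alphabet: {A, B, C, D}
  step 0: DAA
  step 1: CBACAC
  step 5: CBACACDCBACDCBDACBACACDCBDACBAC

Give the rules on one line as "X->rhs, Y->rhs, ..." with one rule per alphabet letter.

  step 0 ⇒ step 1: DAA ⇒ CB·AC·AC
    A ↦ AC
    D ↦ CB
    B ↦ A  (constrained at step 1)
    C ↦ D  (constrained at step 1)

A->AC, B->A, C->D, D->CB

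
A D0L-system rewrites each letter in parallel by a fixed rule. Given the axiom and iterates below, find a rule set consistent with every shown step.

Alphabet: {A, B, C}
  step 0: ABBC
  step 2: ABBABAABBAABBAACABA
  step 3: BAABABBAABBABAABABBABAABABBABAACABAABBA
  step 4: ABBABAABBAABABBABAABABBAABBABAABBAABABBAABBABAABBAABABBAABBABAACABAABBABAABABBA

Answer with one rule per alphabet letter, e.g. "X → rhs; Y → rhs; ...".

A->BA, B->AB, C->ACA

  step 3 ⇒ step 4: BAABABBAABBABAABABBABAABABBABAACABAABBA ⇒ AB·BA·BA·AB·BA·AB·AB·BA·BA·AB·AB·BA·AB·BA·BA·AB·BA·AB·AB·BA·AB·BA·BA·AB·BA·AB·AB·BA·AB·BA·BA·ACA·BA·AB·BA·BA·AB·AB·BA
    A ↦ BA
    B ↦ AB
    C ↦ ACA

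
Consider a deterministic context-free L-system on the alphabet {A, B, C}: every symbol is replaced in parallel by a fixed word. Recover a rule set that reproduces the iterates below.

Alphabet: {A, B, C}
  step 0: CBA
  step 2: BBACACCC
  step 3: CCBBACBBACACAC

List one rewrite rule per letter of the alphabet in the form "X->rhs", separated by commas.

A->BB, B->C, C->AC

  step 2 ⇒ step 3: BBACACCC ⇒ C·C·BB·AC·BB·AC·AC·AC
    A ↦ BB
    B ↦ C
    C ↦ AC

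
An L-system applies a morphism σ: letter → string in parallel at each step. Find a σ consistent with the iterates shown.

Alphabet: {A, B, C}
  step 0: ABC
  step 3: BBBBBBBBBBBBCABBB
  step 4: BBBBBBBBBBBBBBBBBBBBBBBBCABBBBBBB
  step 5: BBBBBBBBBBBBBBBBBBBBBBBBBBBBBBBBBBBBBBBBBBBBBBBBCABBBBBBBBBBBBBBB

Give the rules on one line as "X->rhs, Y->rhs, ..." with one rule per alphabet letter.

A->B, B->BB, C->CA

  step 4 ⇒ step 5: BBBBBBBBBBBBBBBBBBBBBBBBCABBBBBBB ⇒ BB·BB·BB·BB·BB·BB·BB·BB·BB·BB·BB·BB·BB·BB·BB·BB·BB·BB·BB·BB·BB·BB·BB·BB·CA·B·BB·BB·BB·BB·BB·BB·BB
    A ↦ B
    B ↦ BB
    C ↦ CA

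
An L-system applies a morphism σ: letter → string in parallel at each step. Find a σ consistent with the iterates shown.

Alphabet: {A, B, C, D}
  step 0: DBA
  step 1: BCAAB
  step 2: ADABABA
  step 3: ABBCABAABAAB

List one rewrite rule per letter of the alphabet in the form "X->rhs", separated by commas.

A->AB, B->A, C->D, D->BC

  step 2 ⇒ step 3: ADABABA ⇒ AB·BC·AB·A·AB·A·AB
    A ↦ AB
    B ↦ A
    D ↦ BC
  step 1 ⇒ step 2: BCAAB ⇒ A·D·AB·AB·A
    C ↦ D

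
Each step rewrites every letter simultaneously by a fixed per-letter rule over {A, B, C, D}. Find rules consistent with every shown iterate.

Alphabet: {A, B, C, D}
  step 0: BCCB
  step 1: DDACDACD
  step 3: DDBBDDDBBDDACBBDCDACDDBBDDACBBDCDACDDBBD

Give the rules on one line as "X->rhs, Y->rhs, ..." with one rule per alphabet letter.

A->C, B->D, C->DAC, D->BBD

  step 0 ⇒ step 1: BCCB ⇒ D·DAC·DAC·D
    B ↦ D
    C ↦ DAC
    A ↦ C  (constrained at step 1)
    D ↦ BBD  (constrained at step 1)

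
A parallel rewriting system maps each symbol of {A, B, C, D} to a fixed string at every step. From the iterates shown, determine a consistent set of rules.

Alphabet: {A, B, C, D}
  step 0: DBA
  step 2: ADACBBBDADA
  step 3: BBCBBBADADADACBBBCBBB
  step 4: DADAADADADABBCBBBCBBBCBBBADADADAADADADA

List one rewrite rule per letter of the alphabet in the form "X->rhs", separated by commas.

A->BB, B->DA, C->A, D->CB

  step 3 ⇒ step 4: BBCBBBADADADACBBBCBBB ⇒ DA·DA·A·DA·DA·DA·BB·CB·BB·CB·BB·CB·BB·A·DA·DA·DA·A·DA·DA·DA
    A ↦ BB
    B ↦ DA
    C ↦ A
    D ↦ CB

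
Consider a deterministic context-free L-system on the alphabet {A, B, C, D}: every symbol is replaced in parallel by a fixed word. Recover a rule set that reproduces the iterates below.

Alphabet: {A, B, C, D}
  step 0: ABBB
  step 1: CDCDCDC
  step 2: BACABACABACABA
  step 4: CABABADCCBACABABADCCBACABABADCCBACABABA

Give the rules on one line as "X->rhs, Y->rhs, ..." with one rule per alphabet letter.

  step 1 ⇒ step 2: CDCDCDC ⇒ BA·CA·BA·CA·BA·CA·BA
    C ↦ BA
    D ↦ CA
  step 0 ⇒ step 1: ABBB ⇒ C·DC·DC·DC
    A ↦ C
  step 0 ⇒ step 1: ABBB ⇒ C·DC·DC·DC
    B ↦ DC

A->C, B->DC, C->BA, D->CA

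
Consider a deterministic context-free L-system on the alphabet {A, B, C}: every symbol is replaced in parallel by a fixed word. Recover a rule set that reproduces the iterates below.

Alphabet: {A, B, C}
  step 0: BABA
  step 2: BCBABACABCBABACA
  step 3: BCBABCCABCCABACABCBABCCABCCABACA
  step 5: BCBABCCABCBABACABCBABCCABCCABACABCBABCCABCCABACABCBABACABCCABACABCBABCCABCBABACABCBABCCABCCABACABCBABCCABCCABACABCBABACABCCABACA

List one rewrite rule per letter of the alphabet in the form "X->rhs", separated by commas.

A->CA, B->BC, C->BA

  step 2 ⇒ step 3: BCBABACABCBABACA ⇒ BC·BA·BC·CA·BC·CA·BA·CA·BC·BA·BC·CA·BC·CA·BA·CA
    A ↦ CA
    B ↦ BC
    C ↦ BA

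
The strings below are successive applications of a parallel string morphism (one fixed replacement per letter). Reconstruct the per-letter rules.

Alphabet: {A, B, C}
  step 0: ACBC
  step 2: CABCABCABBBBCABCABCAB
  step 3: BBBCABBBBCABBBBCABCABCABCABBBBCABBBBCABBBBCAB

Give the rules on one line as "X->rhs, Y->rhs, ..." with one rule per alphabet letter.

A->B, B->CAB, C->BB

  step 2 ⇒ step 3: CABCABCABBBBCABCABCAB ⇒ BB·B·CAB·BB·B·CAB·BB·B·CAB·CAB·CAB·CAB·BB·B·CAB·BB·B·CAB·BB·B·CAB
    A ↦ B
    B ↦ CAB
    C ↦ BB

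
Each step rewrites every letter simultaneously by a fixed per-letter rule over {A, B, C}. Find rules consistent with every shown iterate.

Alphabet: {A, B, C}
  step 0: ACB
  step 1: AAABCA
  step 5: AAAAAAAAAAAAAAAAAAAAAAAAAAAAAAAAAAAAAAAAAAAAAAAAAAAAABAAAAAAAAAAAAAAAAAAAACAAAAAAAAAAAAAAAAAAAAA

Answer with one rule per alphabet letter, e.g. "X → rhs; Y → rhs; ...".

A->AA, B->CA, C->AB

  step 0 ⇒ step 1: ACB ⇒ AA·AB·CA
    A ↦ AA
    B ↦ CA
    C ↦ AB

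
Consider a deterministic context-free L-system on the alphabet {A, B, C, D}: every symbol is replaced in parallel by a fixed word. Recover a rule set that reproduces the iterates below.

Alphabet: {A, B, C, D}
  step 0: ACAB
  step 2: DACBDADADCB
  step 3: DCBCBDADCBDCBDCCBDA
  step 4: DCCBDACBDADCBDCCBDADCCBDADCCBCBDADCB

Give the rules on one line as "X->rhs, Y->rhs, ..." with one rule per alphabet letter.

A->B, B->DA, C->CB, D->DC

  step 3 ⇒ step 4: DCBCBDADCBDCBDCCBDA ⇒ DC·CB·DA·CB·DA·DC·B·DC·CB·DA·DC·CB·DA·DC·CB·CB·DA·DC·B
    A ↦ B
    B ↦ DA
    C ↦ CB
    D ↦ DC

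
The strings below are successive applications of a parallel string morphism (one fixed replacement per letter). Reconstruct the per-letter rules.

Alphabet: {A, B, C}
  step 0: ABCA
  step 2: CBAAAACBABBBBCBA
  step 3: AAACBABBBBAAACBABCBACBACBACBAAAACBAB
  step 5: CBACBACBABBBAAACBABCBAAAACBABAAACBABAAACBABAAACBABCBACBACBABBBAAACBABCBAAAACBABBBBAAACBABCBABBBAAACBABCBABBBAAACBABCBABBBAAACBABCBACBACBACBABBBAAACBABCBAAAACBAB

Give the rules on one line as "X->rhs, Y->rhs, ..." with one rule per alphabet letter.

A->B, B->CBA, C->AAA

  step 2 ⇒ step 3: CBAAAACBABBBBCBA ⇒ AAA·CBA·B·B·B·B·AAA·CBA·B·CBA·CBA·CBA·CBA·AAA·CBA·B
    A ↦ B
    B ↦ CBA
    C ↦ AAA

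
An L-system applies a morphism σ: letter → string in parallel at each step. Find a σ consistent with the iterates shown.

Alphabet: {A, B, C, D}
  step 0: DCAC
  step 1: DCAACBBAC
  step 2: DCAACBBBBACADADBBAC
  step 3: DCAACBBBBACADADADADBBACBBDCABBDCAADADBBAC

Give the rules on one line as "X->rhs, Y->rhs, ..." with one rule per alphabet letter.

  step 2 ⇒ step 3: DCAACBBBBACADADBBAC ⇒ DCA·AC·BB·BB·AC·AD·AD·AD·AD·BB·AC·BB·DCA·BB·DCA·AD·AD·BB·AC
    A ↦ BB
    B ↦ AD
    C ↦ AC
    D ↦ DCA

A->BB, B->AD, C->AC, D->DCA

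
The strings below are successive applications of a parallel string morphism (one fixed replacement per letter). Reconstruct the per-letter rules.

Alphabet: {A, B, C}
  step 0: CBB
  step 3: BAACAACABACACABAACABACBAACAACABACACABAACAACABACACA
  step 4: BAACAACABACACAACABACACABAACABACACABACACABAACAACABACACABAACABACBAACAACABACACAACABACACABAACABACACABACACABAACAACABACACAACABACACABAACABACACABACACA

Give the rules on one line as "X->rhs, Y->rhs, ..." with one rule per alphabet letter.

A->ACA, B->BA, C->BAC

  step 3 ⇒ step 4: BAACAACABACACABAACABACBAACAACABACACABAACAACABACACA ⇒ BA·ACA·ACA·BAC·ACA·ACA·BAC·ACA·BA·ACA·BAC·ACA·BAC·ACA·BA·ACA·ACA·BAC·ACA·BA·ACA·BAC·BA·ACA·ACA·BAC·ACA·ACA·BAC·ACA·BA·ACA·BAC·ACA·BAC·ACA·BA·ACA·ACA·BAC·ACA·ACA·BAC·ACA·BA·ACA·BAC·ACA·BAC·ACA
    A ↦ ACA
    B ↦ BA
    C ↦ BAC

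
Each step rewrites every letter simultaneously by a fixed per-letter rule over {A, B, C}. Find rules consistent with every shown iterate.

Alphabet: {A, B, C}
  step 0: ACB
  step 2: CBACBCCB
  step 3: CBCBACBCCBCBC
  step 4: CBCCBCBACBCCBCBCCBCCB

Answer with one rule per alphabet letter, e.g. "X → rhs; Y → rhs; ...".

  step 3 ⇒ step 4: CBCBACBCCBCBC ⇒ CB·C·CB·C·BA·CB·C·CB·CB·C·CB·C·CB
    A ↦ BA
    B ↦ C
    C ↦ CB

A->BA, B->C, C->CB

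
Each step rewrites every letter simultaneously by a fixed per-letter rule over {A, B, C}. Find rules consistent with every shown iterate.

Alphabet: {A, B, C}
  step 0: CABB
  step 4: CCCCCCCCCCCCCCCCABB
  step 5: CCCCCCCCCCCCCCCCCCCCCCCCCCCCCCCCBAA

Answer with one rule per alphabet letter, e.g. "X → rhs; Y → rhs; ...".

  step 4 ⇒ step 5: CCCCCCCCCCCCCCCCABB ⇒ CC·CC·CC·CC·CC·CC·CC·CC·CC·CC·CC·CC·CC·CC·CC·CC·B·A·A
    A ↦ B
    B ↦ A
    C ↦ CC

A->B, B->A, C->CC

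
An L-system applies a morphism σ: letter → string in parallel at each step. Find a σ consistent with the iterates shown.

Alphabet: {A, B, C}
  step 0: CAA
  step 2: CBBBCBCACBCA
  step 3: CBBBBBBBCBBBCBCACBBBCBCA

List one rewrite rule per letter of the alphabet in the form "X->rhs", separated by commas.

  step 2 ⇒ step 3: CBBBCBCACBCA ⇒ CB·BB·BB·BB·CB·BB·CB·CA·CB·BB·CB·CA
    A ↦ CA
    B ↦ BB
    C ↦ CB

A->CA, B->BB, C->CB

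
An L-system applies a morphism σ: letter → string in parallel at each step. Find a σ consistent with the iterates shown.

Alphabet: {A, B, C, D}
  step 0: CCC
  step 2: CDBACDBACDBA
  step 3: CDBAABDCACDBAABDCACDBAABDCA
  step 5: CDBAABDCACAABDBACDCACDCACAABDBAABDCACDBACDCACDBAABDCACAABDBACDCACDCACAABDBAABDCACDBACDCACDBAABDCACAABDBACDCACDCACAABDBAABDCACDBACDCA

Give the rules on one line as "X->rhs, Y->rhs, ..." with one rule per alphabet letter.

  step 2 ⇒ step 3: CDBACDBACDBA ⇒ CD·BA·ABD·CA·CD·BA·ABD·CA·CD·BA·ABD·CA
    A ↦ CA
    B ↦ ABD
    C ↦ CD
    D ↦ BA

A->CA, B->ABD, C->CD, D->BA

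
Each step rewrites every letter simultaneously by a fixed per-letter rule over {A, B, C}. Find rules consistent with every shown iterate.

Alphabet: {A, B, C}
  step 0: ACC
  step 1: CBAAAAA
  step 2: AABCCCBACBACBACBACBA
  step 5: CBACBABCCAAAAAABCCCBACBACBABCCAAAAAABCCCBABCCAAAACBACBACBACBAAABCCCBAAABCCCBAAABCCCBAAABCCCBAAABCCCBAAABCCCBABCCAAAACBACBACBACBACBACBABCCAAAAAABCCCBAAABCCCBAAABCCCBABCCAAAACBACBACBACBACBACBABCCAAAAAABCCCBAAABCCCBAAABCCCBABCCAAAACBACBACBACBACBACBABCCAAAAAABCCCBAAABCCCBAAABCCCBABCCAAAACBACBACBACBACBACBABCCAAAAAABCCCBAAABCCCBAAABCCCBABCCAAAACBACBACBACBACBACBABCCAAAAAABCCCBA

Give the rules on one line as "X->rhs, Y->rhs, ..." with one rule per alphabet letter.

A->CBA, B->BCC, C->AA

  step 1 ⇒ step 2: CBAAAAA ⇒ AA·BCC·CBA·CBA·CBA·CBA·CBA
    A ↦ CBA
    B ↦ BCC
    C ↦ AA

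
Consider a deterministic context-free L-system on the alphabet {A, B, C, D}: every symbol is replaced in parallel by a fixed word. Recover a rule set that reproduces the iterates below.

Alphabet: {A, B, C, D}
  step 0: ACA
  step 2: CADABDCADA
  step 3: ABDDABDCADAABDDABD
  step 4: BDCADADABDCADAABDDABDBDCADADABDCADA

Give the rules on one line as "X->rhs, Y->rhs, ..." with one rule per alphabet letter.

  step 3 ⇒ step 4: ABDDABDCADAABDDABD ⇒ BD·CA·DA·DA·BD·CA·DA·A·BD·DA·BD·BD·CA·DA·DA·BD·CA·DA
    A ↦ BD
    B ↦ CA
    C ↦ A
    D ↦ DA

A->BD, B->CA, C->A, D->DA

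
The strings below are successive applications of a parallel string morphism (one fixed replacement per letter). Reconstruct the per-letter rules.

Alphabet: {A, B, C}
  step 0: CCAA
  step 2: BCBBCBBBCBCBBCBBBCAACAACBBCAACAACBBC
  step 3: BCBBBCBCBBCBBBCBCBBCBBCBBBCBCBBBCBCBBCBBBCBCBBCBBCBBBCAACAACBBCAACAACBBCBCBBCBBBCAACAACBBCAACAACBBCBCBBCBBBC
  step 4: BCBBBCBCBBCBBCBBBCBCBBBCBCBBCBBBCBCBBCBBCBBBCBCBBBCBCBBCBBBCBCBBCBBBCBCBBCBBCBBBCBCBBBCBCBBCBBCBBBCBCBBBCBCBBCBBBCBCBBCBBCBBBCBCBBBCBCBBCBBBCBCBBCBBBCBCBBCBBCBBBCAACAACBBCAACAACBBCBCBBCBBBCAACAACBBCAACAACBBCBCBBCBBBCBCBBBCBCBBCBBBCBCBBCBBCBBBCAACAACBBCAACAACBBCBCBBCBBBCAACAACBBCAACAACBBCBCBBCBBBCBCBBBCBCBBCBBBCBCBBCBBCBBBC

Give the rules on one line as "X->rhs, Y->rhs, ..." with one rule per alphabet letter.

  step 3 ⇒ step 4: BCBBBCBCBBCBBBCBCBBCBBCBBBCBCBBBCBCBBCBBBCBCBBCBBCBBBCAACAACBBCAACAACBBCBCBBCBBBCAACAACBBCAACAACBBCBCBBCBBBC ⇒ BCB·BBC·BCB·BCB·BCB·BBC·BCB·BBC·BCB·BCB·BBC·BCB·BCB·BCB·BBC·BCB·BBC·BCB·BCB·BBC·BCB·BCB·BBC·BCB·BCB·BCB·BBC·BCB·BBC·BCB·BCB·BCB·BBC·BCB·BBC·BCB·BCB·BBC·BCB·BCB·BCB·BBC·BCB·BBC·BCB·BCB·BBC·BCB·BCB·BBC·BCB·BCB·BCB·BBC·AAC·AAC·BBC·AAC·AAC·BBC·BCB·BCB·BBC·AAC·AAC·BBC·AAC·AAC·BBC·BCB·BCB·BBC·BCB·BBC·BCB·BCB·BBC·BCB·BCB·BCB·BBC·AAC·AAC·BBC·AAC·AAC·BBC·BCB·BCB·BBC·AAC·AAC·BBC·AAC·AAC·BBC·BCB·BCB·BBC·BCB·BBC·BCB·BCB·BBC·BCB·BCB·BCB·BBC
    A ↦ AAC
    B ↦ BCB
    C ↦ BBC

A->AAC, B->BCB, C->BBC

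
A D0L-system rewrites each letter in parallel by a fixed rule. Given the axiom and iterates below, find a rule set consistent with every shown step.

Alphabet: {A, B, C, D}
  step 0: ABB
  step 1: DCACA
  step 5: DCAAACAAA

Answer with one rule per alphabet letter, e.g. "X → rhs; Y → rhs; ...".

  step 0 ⇒ step 1: ABB ⇒ D·CA·CA
    A ↦ D
    B ↦ CA
    C ↦ B  (constrained at step 1)
    D ↦ A  (constrained at step 1)

A->D, B->CA, C->B, D->A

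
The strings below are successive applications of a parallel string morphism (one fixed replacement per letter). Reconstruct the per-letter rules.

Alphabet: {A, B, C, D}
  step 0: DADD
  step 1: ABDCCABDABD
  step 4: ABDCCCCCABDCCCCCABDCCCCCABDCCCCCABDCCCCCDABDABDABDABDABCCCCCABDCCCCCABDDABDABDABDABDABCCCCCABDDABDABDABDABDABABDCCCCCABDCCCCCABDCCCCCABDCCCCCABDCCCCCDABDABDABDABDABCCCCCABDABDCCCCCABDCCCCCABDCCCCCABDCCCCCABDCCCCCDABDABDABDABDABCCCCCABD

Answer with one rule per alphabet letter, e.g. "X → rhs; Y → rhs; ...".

  step 0 ⇒ step 1: DADD ⇒ ABD·CC·ABD·ABD
    A ↦ CC
    D ↦ ABD
    B ↦ CCC  (constrained at step 1)
    C ↦ DAB  (constrained at step 1)

A->CC, B->CCC, C->DAB, D->ABD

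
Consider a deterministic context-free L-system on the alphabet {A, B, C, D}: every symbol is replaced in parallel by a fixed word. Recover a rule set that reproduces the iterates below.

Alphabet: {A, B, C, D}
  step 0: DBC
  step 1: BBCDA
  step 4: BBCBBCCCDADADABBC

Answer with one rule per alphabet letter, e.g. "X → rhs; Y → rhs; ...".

A->C, B->C, C->DA, D->BB

  step 0 ⇒ step 1: DBC ⇒ BB·C·DA
    B ↦ C
    C ↦ DA
    D ↦ BB
    A ↦ C  (constrained at step 1)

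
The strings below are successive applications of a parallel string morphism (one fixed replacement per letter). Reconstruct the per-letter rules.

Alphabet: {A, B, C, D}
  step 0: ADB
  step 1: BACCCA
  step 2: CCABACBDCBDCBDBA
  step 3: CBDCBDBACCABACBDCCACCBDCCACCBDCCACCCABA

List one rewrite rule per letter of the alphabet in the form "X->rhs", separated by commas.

  step 2 ⇒ step 3: CCABACBDCBDCBDBA ⇒ CBD·CBD·BA·CCA·BA·CBD·CCA·C·CBD·CCA·C·CBD·CCA·C·CCA·BA
    A ↦ BA
    B ↦ CCA
    C ↦ CBD
    D ↦ C

A->BA, B->CCA, C->CBD, D->C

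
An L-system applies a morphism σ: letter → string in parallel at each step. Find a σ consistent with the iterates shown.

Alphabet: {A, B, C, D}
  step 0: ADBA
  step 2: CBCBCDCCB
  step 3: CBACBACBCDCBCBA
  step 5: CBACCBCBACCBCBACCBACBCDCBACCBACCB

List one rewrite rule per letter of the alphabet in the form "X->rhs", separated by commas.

A->C, B->A, C->CB, D->CD

  step 2 ⇒ step 3: CBCBCDCCB ⇒ CB·A·CB·A·CB·CD·CB·CB·A
    B ↦ A
    C ↦ CB
    D ↦ CD
    A ↦ C  (constrained at step 0)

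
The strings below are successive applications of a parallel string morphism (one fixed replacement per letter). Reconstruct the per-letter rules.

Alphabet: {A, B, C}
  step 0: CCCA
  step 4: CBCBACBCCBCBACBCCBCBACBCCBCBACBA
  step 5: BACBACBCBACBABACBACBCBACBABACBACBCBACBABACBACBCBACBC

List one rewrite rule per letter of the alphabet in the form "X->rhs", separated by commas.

  step 4 ⇒ step 5: CBCBACBCCBCBACBCCBCBACBCCBCBACBA ⇒ BA·C·BA·C·BC·BA·C·BA·BA·C·BA·C·BC·BA·C·BA·BA·C·BA·C·BC·BA·C·BA·BA·C·BA·C·BC·BA·C·BC
    A ↦ BC
    B ↦ C
    C ↦ BA

A->BC, B->C, C->BA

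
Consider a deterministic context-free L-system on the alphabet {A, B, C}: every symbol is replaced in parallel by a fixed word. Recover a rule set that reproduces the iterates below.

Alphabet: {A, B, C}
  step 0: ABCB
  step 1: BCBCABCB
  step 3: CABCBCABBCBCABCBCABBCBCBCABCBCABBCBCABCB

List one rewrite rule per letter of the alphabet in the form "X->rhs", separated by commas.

A->B, B->CB, C->CAB

  step 0 ⇒ step 1: ABCB ⇒ B·CB·CAB·CB
    A ↦ B
    B ↦ CB
    C ↦ CAB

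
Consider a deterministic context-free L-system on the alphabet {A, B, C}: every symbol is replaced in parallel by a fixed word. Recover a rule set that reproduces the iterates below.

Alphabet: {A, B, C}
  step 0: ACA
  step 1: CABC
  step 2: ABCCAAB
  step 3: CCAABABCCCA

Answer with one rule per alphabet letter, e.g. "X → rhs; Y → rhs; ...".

  step 2 ⇒ step 3: ABCCAAB ⇒ C·CA·AB·AB·C·C·CA
    A ↦ C
    B ↦ CA
    C ↦ AB

A->C, B->CA, C->AB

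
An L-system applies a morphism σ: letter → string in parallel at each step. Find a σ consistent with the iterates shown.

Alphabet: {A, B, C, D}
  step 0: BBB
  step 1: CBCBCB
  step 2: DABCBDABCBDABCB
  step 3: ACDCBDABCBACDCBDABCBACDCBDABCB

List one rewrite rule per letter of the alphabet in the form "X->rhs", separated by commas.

A->D, B->CB, C->DAB, D->AC

  step 2 ⇒ step 3: DABCBDABCBDABCB ⇒ AC·D·CB·DAB·CB·AC·D·CB·DAB·CB·AC·D·CB·DAB·CB
    A ↦ D
    B ↦ CB
    C ↦ DAB
    D ↦ AC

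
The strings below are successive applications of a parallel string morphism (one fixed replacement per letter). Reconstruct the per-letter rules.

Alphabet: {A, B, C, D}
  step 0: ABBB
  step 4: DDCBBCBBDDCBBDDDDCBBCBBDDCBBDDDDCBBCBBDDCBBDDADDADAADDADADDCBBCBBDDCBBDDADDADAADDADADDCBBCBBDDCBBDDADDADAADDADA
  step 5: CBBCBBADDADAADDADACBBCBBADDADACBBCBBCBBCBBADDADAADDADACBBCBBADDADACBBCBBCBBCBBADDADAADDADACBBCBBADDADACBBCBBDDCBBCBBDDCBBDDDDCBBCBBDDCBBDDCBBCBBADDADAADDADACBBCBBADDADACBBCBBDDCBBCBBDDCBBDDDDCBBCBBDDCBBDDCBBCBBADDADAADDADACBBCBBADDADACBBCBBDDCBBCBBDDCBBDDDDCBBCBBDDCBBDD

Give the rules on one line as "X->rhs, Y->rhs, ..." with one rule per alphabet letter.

  step 4 ⇒ step 5: DDCBBCBBDDCBBDDDDCBBCBBDDCBBDDDDCBBCBBDDCBBDDADDADAADDADADDCBBCBBDDCBBDDADDADAADDADADDCBBCBBDDCBBDDADDADAADDADA ⇒ CBB·CBB·AD·DA·DA·AD·DA·DA·CBB·CBB·AD·DA·DA·CBB·CBB·CBB·CBB·AD·DA·DA·AD·DA·DA·CBB·CBB·AD·DA·DA·CBB·CBB·CBB·CBB·AD·DA·DA·AD·DA·DA·CBB·CBB·AD·DA·DA·CBB·CBB·DD·CBB·CBB·DD·CBB·DD·DD·CBB·CBB·DD·CBB·DD·CBB·CBB·AD·DA·DA·AD·DA·DA·CBB·CBB·AD·DA·DA·CBB·CBB·DD·CBB·CBB·DD·CBB·DD·DD·CBB·CBB·DD·CBB·DD·CBB·CBB·AD·DA·DA·AD·DA·DA·CBB·CBB·AD·DA·DA·CBB·CBB·DD·CBB·CBB·DD·CBB·DD·DD·CBB·CBB·DD·CBB·DD
    A ↦ DD
    B ↦ DA
    C ↦ AD
    D ↦ CBB

A->DD, B->DA, C->AD, D->CBB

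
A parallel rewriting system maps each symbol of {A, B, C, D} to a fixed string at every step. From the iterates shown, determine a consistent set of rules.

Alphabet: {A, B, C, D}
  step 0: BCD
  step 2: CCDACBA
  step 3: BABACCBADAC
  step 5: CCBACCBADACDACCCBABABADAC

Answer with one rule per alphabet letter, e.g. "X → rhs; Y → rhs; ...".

  step 2 ⇒ step 3: CCDACBA ⇒ BA·BA·C·C·BA·DA·C
    A ↦ C
    B ↦ DA
    C ↦ BA
    D ↦ C

A->C, B->DA, C->BA, D->C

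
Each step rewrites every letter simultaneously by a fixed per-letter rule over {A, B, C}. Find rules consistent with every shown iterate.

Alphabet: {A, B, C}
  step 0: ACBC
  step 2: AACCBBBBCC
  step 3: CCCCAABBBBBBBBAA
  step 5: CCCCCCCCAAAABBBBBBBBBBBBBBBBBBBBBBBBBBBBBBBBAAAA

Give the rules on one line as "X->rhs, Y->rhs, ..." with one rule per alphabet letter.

A->CC, B->BB, C->A

  step 2 ⇒ step 3: AACCBBBBCC ⇒ CC·CC·A·A·BB·BB·BB·BB·A·A
    A ↦ CC
    B ↦ BB
    C ↦ A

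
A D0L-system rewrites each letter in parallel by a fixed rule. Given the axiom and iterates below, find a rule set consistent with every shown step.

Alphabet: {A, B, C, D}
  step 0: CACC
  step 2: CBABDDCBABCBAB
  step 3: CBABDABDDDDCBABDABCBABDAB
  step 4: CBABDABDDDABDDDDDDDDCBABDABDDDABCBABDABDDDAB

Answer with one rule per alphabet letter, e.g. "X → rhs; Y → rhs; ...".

A->D, B->AB, C->CB, D->DD

  step 3 ⇒ step 4: CBABDABDDDDCBABDABCBABDAB ⇒ CB·AB·D·AB·DD·D·AB·DD·DD·DD·DD·CB·AB·D·AB·DD·D·AB·CB·AB·D·AB·DD·D·AB
    A ↦ D
    B ↦ AB
    C ↦ CB
    D ↦ DD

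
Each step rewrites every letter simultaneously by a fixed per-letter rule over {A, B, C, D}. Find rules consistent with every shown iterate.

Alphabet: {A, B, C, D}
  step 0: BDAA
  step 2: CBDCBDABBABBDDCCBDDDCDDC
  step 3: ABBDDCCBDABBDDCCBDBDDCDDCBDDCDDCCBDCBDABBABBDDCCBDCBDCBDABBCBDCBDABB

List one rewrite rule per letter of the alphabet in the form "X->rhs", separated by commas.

  step 2 ⇒ step 3: CBDCBDABBABBDDCCBDDDCDDC ⇒ ABB·DDC·CBD·ABB·DDC·CBD·B·DDC·DDC·B·DDC·DDC·CBD·CBD·ABB·ABB·DDC·CBD·CBD·CBD·ABB·CBD·CBD·ABB
    A ↦ B
    B ↦ DDC
    C ↦ ABB
    D ↦ CBD

A->B, B->DDC, C->ABB, D->CBD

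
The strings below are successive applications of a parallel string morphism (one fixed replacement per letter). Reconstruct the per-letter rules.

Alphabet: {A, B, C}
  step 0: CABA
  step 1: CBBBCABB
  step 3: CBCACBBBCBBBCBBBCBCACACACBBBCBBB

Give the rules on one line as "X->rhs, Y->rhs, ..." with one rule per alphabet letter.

A->BB, B->CA, C->CB

  step 0 ⇒ step 1: CABA ⇒ CB·BB·CA·BB
    A ↦ BB
    B ↦ CA
    C ↦ CB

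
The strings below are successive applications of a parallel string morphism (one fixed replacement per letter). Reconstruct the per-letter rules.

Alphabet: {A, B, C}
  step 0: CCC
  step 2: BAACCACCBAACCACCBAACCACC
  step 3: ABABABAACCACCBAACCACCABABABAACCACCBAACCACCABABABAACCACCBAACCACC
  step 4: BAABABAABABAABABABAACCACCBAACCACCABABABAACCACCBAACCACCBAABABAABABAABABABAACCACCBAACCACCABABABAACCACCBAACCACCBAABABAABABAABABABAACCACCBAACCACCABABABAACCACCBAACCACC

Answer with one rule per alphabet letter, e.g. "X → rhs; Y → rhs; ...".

  step 3 ⇒ step 4: ABABABAACCACCBAACCACCABABABAACCACCBAACCACCABABABAACCACCBAACCACC ⇒ BA·ABA·BA·ABA·BA·ABA·BA·BA·ACC·ACC·BA·ACC·ACC·ABA·BA·BA·ACC·ACC·BA·ACC·ACC·BA·ABA·BA·ABA·BA·ABA·BA·BA·ACC·ACC·BA·ACC·ACC·ABA·BA·BA·ACC·ACC·BA·ACC·ACC·BA·ABA·BA·ABA·BA·ABA·BA·BA·ACC·ACC·BA·ACC·ACC·ABA·BA·BA·ACC·ACC·BA·ACC·ACC
    A ↦ BA
    B ↦ ABA
    C ↦ ACC

A->BA, B->ABA, C->ACC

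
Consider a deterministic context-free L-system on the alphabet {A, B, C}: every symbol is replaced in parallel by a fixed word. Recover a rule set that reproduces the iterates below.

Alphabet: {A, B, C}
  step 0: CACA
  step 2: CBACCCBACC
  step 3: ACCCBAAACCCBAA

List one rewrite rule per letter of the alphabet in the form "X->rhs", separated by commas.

  step 2 ⇒ step 3: CBACCCBACC ⇒ A·CC·CB·A·A·A·CC·CB·A·A
    A ↦ CB
    B ↦ CC
    C ↦ A

A->CB, B->CC, C->A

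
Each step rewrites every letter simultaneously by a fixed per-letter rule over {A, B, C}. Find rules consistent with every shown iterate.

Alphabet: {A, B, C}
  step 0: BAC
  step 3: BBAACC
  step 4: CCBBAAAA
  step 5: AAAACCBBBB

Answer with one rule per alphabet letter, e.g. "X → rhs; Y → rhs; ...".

  step 4 ⇒ step 5: CCBBAAAA ⇒ AA·AA·C·C·B·B·B·B
    A ↦ B
    B ↦ C
    C ↦ AA

A->B, B->C, C->AA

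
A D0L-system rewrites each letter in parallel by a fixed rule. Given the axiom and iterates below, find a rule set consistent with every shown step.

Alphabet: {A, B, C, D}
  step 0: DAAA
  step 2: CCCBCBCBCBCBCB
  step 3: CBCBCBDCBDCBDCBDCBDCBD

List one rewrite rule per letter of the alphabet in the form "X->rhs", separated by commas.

A->CC, B->D, C->CB, D->A

  step 2 ⇒ step 3: CCCBCBCBCBCBCB ⇒ CB·CB·CB·D·CB·D·CB·D·CB·D·CB·D·CB·D
    B ↦ D
    C ↦ CB
    A ↦ CC  (constrained at step 0)
    D ↦ A  (constrained at step 0)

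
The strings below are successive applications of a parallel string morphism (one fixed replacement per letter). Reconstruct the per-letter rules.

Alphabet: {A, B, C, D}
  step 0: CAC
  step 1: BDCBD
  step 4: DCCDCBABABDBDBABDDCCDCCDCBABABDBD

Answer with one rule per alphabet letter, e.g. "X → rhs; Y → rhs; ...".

  step 0 ⇒ step 1: CAC ⇒ BD·C·BD
    A ↦ C
    C ↦ BD
    B ↦ DC  (constrained at step 1)
    D ↦ BA  (constrained at step 1)

A->C, B->DC, C->BD, D->BA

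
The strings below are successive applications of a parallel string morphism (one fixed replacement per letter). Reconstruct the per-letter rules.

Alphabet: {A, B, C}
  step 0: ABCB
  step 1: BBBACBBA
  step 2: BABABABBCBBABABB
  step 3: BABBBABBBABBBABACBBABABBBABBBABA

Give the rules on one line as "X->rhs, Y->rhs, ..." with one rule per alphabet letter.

A->BB, B->BA, C->CB

  step 2 ⇒ step 3: BABABABBCBBABABB ⇒ BA·BB·BA·BB·BA·BB·BA·BA·CB·BA·BA·BB·BA·BB·BA·BA
    A ↦ BB
    B ↦ BA
    C ↦ CB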